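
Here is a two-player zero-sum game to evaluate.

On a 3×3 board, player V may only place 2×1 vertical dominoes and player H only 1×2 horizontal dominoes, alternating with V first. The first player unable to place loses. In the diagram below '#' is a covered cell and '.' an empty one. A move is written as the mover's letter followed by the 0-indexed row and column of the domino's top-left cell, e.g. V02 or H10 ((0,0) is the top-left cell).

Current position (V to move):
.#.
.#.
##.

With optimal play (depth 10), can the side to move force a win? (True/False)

p1 V@[.#./.#./##.]: V00[##./##./##.]+1* V02[.##/.##/##.]+1 V12[.#./.##/###]+1
p2 H@[##./##./##.] terminal -1; root [.#./.#./##.] d10

V winning at [.#./.#./##.]: True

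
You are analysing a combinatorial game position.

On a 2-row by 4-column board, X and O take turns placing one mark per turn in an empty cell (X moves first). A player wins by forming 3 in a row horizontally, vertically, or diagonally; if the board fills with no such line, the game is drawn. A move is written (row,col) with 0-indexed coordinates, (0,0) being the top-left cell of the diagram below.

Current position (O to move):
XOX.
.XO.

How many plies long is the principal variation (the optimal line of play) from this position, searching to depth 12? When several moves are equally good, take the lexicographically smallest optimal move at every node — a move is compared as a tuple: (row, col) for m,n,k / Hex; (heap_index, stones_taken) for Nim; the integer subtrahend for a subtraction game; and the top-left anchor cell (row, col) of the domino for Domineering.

p1 O@[XOX./.XO.]: (0,3)[XOXO/.XO.]+0* (1,0)[XOX./OXO.]+0 (1,3)[XOX./.XOO]+0
p2 X@[XOXO/.XO.]: (1,0)[XOXO/XXO.]+0* (1,3)[XOXO/.XOX]+0
p3 O@[XOXO/XXO.]: (1,3)[XOXO/XXOO]+0*
p4 X@[XOXO/XXOO] terminal +0; root [XOX./.XO.] d12

PV length from [XOX./.XO.]: 3 plies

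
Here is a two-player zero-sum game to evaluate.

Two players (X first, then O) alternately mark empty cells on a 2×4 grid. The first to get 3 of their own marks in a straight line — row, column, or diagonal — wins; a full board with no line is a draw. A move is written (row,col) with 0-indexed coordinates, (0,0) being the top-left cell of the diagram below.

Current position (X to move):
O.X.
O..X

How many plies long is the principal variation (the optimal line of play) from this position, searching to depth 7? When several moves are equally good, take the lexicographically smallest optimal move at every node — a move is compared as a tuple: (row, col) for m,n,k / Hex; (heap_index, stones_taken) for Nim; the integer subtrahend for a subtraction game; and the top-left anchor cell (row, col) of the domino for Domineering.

PV length from [O.X./O..X]: 4 plies

ply 1, X at O.X./O..X | (0,1)=+0→OXX./O..X*; (0,3)=+0→O.XX/O..X; (1,1)=+0→O.X./OX.X; (1,2)=+0→O.X./O.XX
ply 2, O at OXX./O..X | (0,3)=+0→OXXO/O..X*; (1,1)=-1→OXX./OO.X; (1,2)=-1→OXX./O.OX
ply 3, X at OXXO/O..X | (1,1)=+0→OXXO/OX.X*; (1,2)=+0→OXXO/O.XX
ply 4, O at OXXO/OX.X | (1,2)=+0→OXXO/OXOX*
ply 5: OXXO/OXOX is terminal +0 (X); from O.X./O..X depth 7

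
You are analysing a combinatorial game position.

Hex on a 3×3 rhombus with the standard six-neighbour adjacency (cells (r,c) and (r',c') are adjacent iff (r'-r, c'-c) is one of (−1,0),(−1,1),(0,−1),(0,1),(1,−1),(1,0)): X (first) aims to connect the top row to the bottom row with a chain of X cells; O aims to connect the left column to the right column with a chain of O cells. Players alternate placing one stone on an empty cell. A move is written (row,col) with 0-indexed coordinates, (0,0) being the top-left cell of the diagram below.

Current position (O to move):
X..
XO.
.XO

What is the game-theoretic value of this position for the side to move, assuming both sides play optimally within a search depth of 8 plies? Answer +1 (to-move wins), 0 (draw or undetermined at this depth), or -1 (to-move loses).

ply 1, O at X../XO./.XO | (0,1)=-1→XO./XO./.XO; (0,2)=-1→X.O/XO./.XO; (1,2)=-1→X../XOO/.XO; (2,0)=+1→X../XO./OXO*
ply 2, X at X../XO./OXO | (0,1)=-1→XX./XO./OXO*; (0,2)=-1→X.X/XO./OXO; (1,2)=-1→X../XOX/OXO
ply 3, O at XX./XO./OXO | (0,2)=+1→XXO/XO./OXO*; (1,2)=+1→XX./XOO/OXO
ply 4: XXO/XO./OXO is terminal -1 (X); from X../XO./.XO depth 8

value(X../XO./.XO, O) = +1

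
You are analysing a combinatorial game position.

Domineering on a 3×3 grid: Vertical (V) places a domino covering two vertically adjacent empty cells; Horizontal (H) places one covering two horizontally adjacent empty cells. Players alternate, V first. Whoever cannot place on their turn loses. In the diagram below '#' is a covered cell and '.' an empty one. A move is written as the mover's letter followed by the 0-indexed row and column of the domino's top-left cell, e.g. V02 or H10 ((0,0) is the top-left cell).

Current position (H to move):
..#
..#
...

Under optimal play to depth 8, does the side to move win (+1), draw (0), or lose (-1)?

value(..#/..#/..., H) = +1

ply 1, H at ..#/..#/... | H00=-1→###/..#/...; H10=+1→..#/###/...*; H20=-1→..#/..#/##.; H21=-1→..#/..#/.##
ply 2: ..#/###/... is terminal -1 (V); from ..#/..#/... depth 8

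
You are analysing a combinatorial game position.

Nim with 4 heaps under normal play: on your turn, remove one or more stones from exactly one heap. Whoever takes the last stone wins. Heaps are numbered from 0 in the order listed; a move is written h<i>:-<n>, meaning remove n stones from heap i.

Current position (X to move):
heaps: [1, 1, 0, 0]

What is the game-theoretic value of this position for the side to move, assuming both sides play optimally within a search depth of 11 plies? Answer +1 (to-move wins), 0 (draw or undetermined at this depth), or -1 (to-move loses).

ply 1, X at (1,1,0,0) | h0:-1=-1→(0,1,0,0)*; h1:-1=-1→(1,0,0,0)
ply 2, O at (0,1,0,0) | h1:-1=+1→(0,0,0,0)*
ply 3: (0,0,0,0) is terminal -1 (X); from (1,1,0,0) depth 11

value((1,1,0,0), X) = -1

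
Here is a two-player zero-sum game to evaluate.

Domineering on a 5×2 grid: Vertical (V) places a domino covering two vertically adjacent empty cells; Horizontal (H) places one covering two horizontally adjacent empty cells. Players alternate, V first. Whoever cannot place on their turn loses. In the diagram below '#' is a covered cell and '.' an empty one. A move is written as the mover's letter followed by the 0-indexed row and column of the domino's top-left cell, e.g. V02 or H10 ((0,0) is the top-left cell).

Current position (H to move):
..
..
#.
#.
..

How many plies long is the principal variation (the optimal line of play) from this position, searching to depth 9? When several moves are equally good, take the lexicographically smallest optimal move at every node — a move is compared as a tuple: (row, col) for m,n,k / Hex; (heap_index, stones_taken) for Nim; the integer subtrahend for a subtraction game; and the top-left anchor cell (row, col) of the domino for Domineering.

PV length from [../../#./#./..]: 3 plies

[../../#./#./..] H move#1: H00:+1/##/../#./#./..*, H10:+1/../##/#./#./.., H40:-1/../../#./#./##
[##/../#./#./..] V move#2: V11:-1/##/.#/##/#./..*, V21:-1/##/../##/##/.., V31:-1/##/../#./##/.#
[##/.#/##/#./..] H move#3: H40:+1/##/.#/##/#./##*
[##/.#/##/#./##] end (terminal -1, V#4); searched ../../#./#./.. to 9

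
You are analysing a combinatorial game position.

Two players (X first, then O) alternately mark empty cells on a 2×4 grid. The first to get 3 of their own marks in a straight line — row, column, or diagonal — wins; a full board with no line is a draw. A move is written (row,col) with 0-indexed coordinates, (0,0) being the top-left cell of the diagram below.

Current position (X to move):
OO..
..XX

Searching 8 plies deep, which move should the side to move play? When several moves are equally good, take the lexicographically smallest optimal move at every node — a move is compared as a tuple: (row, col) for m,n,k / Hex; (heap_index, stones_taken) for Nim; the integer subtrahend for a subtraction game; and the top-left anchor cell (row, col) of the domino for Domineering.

X's best at [OO../..XX]: (1,1)

ply 1, X at OO../..XX | (0,2)=+0→OOX./..XX; (0,3)=-1→OO.X/..XX; (1,0)=-1→OO../X.XX; (1,1)=+1→OO../.XXX*
ply 2: OO../.XXX is terminal -1 (O); from OO../..XX depth 8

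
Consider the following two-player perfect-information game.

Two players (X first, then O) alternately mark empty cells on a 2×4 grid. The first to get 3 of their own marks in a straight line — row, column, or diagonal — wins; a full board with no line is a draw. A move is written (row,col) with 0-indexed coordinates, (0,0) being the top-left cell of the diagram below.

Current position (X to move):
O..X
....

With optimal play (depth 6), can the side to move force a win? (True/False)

X winning at [O..X/....]: False

[O..X/....] X move#1: (0,1):+0/OX.X/....*, (0,2):+0/O.XX/...., (1,0):+0/O..X/X..., (1,1):+0/O..X/.X.., (1,2):+0/O..X/..X., (1,3):+0/O..X/...X
[OX.X/....] O move#2: (0,2):+0/OXOX/....*, (1,0):-1/OX.X/O..., (1,1):-1/OX.X/.O.., (1,2):-1/OX.X/..O., (1,3):-1/OX.X/...O
[OXOX/....] X move#3: (1,0):+0/OXOX/X...*, (1,1):+0/OXOX/.X.., (1,2):+0/OXOX/..X., (1,3):+0/OXOX/...X
[OXOX/X...] O move#4: (1,1):+0/OXOX/XO..*, (1,2):+0/OXOX/X.O., (1,3):+0/OXOX/X..O
[OXOX/XO..] X move#5: (1,2):+0/OXOX/XOX.*, (1,3):+0/OXOX/XO.X
[OXOX/XOX.] O move#6: (1,3):+0/OXOX/XOXO*
[OXOX/XOXO] end (terminal +0, X#7); searched O..X/.... to 6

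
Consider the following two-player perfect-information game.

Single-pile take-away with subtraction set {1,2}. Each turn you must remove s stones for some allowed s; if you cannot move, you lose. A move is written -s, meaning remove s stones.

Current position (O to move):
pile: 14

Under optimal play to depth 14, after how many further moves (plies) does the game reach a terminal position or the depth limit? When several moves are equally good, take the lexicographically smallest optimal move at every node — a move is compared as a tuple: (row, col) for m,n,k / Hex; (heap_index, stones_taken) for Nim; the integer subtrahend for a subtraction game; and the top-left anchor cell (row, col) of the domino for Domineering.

PV length from [14]: 9 plies

[14] O move#1: -1:-1/13, -2:+1/12*
[12] X move#2: -1:-1/11*, -2:-1/10
[11] O move#3: -1:-1/10, -2:+1/9*
[9] X move#4: -1:-1/8*, -2:-1/7
[8] O move#5: -1:-1/7, -2:+1/6*
[6] X move#6: -1:-1/5*, -2:-1/4
[5] O move#7: -1:-1/4, -2:+1/3*
[3] X move#8: -1:-1/2*, -2:-1/1
[2] O move#9: -1:-1/1, -2:+1/0*
[0] end (terminal -1, X#10); searched 14 to 14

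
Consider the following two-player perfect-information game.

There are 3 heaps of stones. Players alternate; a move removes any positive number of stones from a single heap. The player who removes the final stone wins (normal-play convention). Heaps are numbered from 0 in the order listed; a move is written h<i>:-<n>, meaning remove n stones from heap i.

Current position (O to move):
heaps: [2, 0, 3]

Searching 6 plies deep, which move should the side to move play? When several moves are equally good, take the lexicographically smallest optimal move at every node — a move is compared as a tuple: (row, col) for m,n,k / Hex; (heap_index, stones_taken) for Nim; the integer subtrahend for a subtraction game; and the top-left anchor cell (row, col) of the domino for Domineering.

p1 O@[(2,0,3)]: h0:-1[(1,0,3)]-1 h0:-2[(0,0,3)]-1 h2:-1[(2,0,2)]+1* h2:-2[(2,0,1)]-1 h2:-3[(2,0,0)]-1
p2 X@[(2,0,2)]: h0:-1[(1,0,2)]-1* h0:-2[(0,0,2)]-1 h2:-1[(2,0,1)]-1 h2:-2[(2,0,0)]-1
p3 O@[(1,0,2)]: h0:-1[(0,0,2)]-1 h2:-1[(1,0,1)]+1* h2:-2[(1,0,0)]-1
p4 X@[(1,0,1)]: h0:-1[(0,0,1)]-1* h2:-1[(1,0,0)]-1
p5 O@[(0,0,1)]: h2:-1[(0,0,0)]+1*
p6 X@[(0,0,0)] terminal -1; root [(2,0,3)] d6

O's best at [(2,0,3)]: h2:-1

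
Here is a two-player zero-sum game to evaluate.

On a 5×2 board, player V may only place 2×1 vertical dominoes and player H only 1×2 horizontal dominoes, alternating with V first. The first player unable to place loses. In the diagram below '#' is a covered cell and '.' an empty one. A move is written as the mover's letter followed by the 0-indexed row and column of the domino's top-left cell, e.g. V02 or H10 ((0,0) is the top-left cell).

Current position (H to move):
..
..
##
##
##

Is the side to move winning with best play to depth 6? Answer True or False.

H winning at [../../##/##/##]: True

ply 1, H at ../../##/##/## | H00=+1→##/../##/##/##*; H10=+1→../##/##/##/##
ply 2: ##/../##/##/## is terminal -1 (V); from ../../##/##/## depth 6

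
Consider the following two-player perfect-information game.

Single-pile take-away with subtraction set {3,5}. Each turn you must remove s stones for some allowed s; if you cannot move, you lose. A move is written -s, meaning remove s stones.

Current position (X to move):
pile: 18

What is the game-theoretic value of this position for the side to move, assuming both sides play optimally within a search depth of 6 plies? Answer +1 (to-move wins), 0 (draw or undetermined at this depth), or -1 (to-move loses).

value(18, X) = -1

p1 X@[18]: -3[15]-1* -5[13]-1
p2 O@[15]: -3[12]-1 -5[10]+1*
p3 X@[10]: -3[7]-1* -5[5]-1
p4 O@[7]: -3[4]-1 -5[2]+1*
p5 X@[2] terminal -1; root [18] d6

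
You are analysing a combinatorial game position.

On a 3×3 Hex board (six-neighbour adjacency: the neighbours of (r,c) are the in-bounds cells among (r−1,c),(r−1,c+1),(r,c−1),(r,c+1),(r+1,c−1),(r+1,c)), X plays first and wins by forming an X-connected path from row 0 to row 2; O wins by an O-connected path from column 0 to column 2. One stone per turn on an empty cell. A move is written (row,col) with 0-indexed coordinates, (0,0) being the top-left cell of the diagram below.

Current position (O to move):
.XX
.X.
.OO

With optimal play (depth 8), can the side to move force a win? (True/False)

[.XX/.X./.OO] O move#1: (0,0):-1/OXX/.X./.OO, (1,0):-1/.XX/OX./.OO, (1,2):-1/.XX/.XO/.OO, (2,0):+1/.XX/.X./OOO*
[.XX/.X./OOO] end (terminal -1, X#2); searched .XX/.X./.OO to 8

O winning at [.XX/.X./.OO]: True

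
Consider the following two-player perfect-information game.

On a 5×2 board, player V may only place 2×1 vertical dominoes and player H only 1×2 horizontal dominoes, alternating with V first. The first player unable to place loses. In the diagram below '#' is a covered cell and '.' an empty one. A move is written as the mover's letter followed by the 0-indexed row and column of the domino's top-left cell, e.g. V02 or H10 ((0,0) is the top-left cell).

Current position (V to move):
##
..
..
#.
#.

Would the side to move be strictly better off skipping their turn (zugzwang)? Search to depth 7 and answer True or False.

p1 V@[##/../../#./#.]: V10[##/#./#./#./#.]+1* V11[##/.#/.#/#./#.]+1 V21[##/../.#/##/#.]-1 V31[##/../../##/##]-1
p2 H@[##/#./#./#./#.] terminal -1; root [##/../../#./#.] d7
if V skipped the turn, H would face:
~ p1 H@[##/../../#./#.]: H10[##/##/../#./#.]-1 H20[##/../##/#./#.]+1*
~ p2 V@[##/../##/#./#.]: V31[##/../##/##/##]-1*
~ p3 H@[##/../##/##/##]: H10[##/##/##/##/##]+1*
~ p4 V@[##/##/##/##/##] terminal -1; root [##/../../#./#.] d7
compare (V): move=+1 vs pass=-1

zugzwang(##/../../#./#., V) = False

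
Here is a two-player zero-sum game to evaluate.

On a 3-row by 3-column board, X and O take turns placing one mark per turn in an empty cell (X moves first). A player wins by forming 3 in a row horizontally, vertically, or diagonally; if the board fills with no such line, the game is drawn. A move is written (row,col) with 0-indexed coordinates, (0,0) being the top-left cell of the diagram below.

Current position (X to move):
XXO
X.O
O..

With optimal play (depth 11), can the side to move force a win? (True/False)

ply 1, X at XXO/X.O/O.. | (1,1)=-1→XXO/XXO/O..*; (2,1)=-1→XXO/X.O/OX.; (2,2)=-1→XXO/X.O/O.X
ply 2, O at XXO/XXO/O.. | (2,1)=-1→XXO/XXO/OO.; (2,2)=+1→XXO/XXO/O.O*
ply 3: XXO/XXO/O.O is terminal -1 (X); from XXO/X.O/O.. depth 11

X winning at [XXO/X.O/O..]: False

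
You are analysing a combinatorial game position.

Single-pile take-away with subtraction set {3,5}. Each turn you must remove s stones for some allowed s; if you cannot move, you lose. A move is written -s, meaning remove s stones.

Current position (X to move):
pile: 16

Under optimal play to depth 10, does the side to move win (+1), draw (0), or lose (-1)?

value(16, X) = -1

p1 X@[16]: -3[13]-1* -5[11]-1
p2 O@[13]: -3[10]+1* -5[8]+1
p3 X@[10]: -3[7]-1* -5[5]-1
p4 O@[7]: -3[4]-1 -5[2]+1*
p5 X@[2] terminal -1; root [16] d10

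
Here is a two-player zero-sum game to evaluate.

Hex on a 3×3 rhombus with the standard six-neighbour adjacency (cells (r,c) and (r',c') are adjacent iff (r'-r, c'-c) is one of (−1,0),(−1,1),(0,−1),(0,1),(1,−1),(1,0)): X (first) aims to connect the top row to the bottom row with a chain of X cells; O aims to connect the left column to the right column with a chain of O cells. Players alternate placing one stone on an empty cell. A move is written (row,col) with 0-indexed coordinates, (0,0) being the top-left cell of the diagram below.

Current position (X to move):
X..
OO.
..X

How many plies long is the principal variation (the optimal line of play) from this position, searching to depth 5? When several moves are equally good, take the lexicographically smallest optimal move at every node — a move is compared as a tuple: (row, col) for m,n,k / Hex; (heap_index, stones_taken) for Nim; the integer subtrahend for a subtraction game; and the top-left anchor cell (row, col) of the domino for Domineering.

ply 1, X at X../OO./..X | (0,1)=-1→XX./OO./..X*; (0,2)=-1→X.X/OO./..X; (1,2)=-1→X../OOX/..X; (2,0)=-1→X../OO./X.X; (2,1)=-1→X../OO./.XX
ply 2, O at XX./OO./..X | (0,2)=+1→XXO/OO./..X*; (1,2)=+1→XX./OOO/..X; (2,0)=+1→XX./OO./O.X; (2,1)=+1→XX./OO./.OX
ply 3: XXO/OO./..X is terminal -1 (X); from X../OO./..X depth 5

PV length from [X../OO./..X]: 2 plies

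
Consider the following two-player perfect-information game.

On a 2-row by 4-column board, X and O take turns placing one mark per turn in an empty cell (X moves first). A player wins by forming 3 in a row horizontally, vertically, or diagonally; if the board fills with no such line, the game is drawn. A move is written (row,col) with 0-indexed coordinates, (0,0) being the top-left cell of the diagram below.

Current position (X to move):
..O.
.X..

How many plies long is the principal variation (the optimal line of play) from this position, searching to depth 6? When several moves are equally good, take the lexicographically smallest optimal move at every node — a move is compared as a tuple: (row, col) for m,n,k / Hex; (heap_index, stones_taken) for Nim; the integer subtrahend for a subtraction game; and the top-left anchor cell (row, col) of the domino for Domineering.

PV length from [..O./.X..]: 5 plies

p1 X@[..O./.X..]: (0,0)[X.O./.X..]+0 (0,1)[.XO./.X..]+0 (0,3)[..OX/.X..]+0 (1,0)[..O./XX..]+0 (1,2)[..O./.XX.]+1* (1,3)[..O./.X.X]+0
p2 O@[..O./.XX.]: (0,0)[O.O./.XX.]-1* (0,1)[.OO./.XX.]-1 (0,3)[..OO/.XX.]-1 (1,0)[..O./OXX.]-1 (1,3)[..O./.XXO]-1
p3 X@[O.O./.XX.]: (0,1)[OXO./.XX.]+1* (0,3)[O.OX/.XX.]-1 (1,0)[O.O./XXX.]+1 (1,3)[O.O./.XXX]+1
p4 O@[OXO./.XX.]: (0,3)[OXOO/.XX.]-1* (1,0)[OXO./OXX.]-1 (1,3)[OXO./.XXO]-1
p5 X@[OXOO/.XX.]: (1,0)[OXOO/XXX.]+1* (1,3)[OXOO/.XXX]+1
p6 O@[OXOO/XXX.] terminal -1; root [..O./.X..] d6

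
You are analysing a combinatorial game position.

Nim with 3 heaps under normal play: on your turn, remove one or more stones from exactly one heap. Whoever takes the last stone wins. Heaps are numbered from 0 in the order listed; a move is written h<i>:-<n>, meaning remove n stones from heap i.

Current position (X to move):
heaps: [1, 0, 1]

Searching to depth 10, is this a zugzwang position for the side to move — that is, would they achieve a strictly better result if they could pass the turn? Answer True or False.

ply 1, X at (1,0,1) | h0:-1=-1→(0,0,1)*; h2:-1=-1→(1,0,0)
ply 2, O at (0,0,1) | h2:-1=+1→(0,0,0)*
ply 3: (0,0,0) is terminal -1 (X); from (1,0,1) depth 10
if X skipped the turn, O would face:
~ ply 1, O at (1,0,1) | h0:-1=-1→(0,0,1)*; h2:-1=-1→(1,0,0)
~ ply 2, X at (0,0,1) | h2:-1=+1→(0,0,0)*
~ ply 3: (0,0,0) is terminal -1 (O); from (1,0,1) depth 10
compare (X): move=-1 vs pass=+1

zugzwang((1,0,1), X) = True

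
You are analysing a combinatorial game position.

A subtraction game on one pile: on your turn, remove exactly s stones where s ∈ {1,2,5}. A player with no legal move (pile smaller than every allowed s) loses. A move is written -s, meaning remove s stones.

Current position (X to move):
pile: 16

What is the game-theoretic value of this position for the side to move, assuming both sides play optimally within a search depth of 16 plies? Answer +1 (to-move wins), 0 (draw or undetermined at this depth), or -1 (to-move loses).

value(16, X) = +1

[16] X move#1: -1:+1/15*, -2:-1/14, -5:-1/11
[15] O move#2: -1:-1/14*, -2:-1/13, -5:-1/10
[14] X move#3: -1:-1/13, -2:+1/12*, -5:+1/9
[12] O move#4: -1:-1/11*, -2:-1/10, -5:-1/7
[11] X move#5: -1:-1/10, -2:+1/9*, -5:+1/6
[9] O move#6: -1:-1/8*, -2:-1/7, -5:-1/4
[8] X move#7: -1:-1/7, -2:+1/6*, -5:+1/3
[6] O move#8: -1:-1/5*, -2:-1/4, -5:-1/1
[5] X move#9: -1:-1/4, -2:+1/3*, -5:+1/0
[3] O move#10: -1:-1/2*, -2:-1/1
[2] X move#11: -1:-1/1, -2:+1/0*
[0] end (terminal -1, O#12); searched 16 to 16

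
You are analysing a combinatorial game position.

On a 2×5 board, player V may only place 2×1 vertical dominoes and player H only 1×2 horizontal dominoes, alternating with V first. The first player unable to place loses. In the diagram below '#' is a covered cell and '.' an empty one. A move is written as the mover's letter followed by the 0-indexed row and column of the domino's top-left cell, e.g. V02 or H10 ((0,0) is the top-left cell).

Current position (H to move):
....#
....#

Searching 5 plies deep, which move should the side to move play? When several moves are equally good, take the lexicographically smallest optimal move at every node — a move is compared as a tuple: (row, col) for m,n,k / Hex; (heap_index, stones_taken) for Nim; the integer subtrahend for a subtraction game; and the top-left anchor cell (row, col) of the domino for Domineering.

ply 1, H at ....#/....# | H00=-1→##..#/....#; H01=+1→.##.#/....#*; H02=-1→..###/....#; H10=-1→....#/##..#; H11=+1→....#/.##.#; H12=-1→....#/..###
ply 2, V at .##.#/....# | V00=-1→###.#/#...#*; V03=-1→.####/...##
ply 3, H at ###.#/#...# | H11=-1→###.#/###.#; H12=+1→###.#/#.###*
ply 4: ###.#/#.### is terminal -1 (V); from ....#/....# depth 5

H's best at [....#/....#]: H01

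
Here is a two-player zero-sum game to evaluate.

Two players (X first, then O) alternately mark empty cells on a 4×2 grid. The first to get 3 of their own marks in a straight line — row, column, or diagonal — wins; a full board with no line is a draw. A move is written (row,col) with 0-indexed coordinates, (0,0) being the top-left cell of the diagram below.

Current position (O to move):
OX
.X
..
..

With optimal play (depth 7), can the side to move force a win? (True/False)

p1 O@[OX/.X/../..]: (1,0)[OX/OX/../..]-1 (2,0)[OX/.X/O./..]-1 (2,1)[OX/.X/.O/..]+0* (3,0)[OX/.X/../O.]-1 (3,1)[OX/.X/../.O]-1
p2 X@[OX/.X/.O/..]: (1,0)[OX/XX/.O/..]+0* (2,0)[OX/.X/XO/..]+0 (3,0)[OX/.X/.O/X.]+0 (3,1)[OX/.X/.O/.X]+0
p3 O@[OX/XX/.O/..]: (2,0)[OX/XX/OO/..]+0* (3,0)[OX/XX/.O/O.]+0 (3,1)[OX/XX/.O/.O]+0
p4 X@[OX/XX/OO/..]: (3,0)[OX/XX/OO/X.]+0* (3,1)[OX/XX/OO/.X]+0
p5 O@[OX/XX/OO/X.]: (3,1)[OX/XX/OO/XO]+0*
p6 X@[OX/XX/OO/XO] terminal +0; root [OX/.X/../..] d7

O winning at [OX/.X/../..]: False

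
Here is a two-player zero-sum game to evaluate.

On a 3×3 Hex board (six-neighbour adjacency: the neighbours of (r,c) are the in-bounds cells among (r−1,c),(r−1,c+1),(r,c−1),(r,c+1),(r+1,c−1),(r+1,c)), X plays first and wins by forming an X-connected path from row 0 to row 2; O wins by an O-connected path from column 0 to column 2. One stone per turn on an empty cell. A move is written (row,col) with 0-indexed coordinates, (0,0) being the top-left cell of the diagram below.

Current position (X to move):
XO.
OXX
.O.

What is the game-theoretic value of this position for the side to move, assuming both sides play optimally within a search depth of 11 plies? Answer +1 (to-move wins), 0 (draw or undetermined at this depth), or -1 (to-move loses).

p1 X@[XO./OXX/.O.]: (0,2)[XOX/OXX/.O.]+1* (2,0)[XO./OXX/XO.]-1 (2,2)[XO./OXX/.OX]-1
p2 O@[XOX/OXX/.O.]: (2,0)[XOX/OXX/OO.]-1* (2,2)[XOX/OXX/.OO]-1
p3 X@[XOX/OXX/OO.]: (2,2)[XOX/OXX/OOX]+1*
p4 O@[XOX/OXX/OOX] terminal -1; root [XO./OXX/.O.] d11

value(XO./OXX/.O., X) = +1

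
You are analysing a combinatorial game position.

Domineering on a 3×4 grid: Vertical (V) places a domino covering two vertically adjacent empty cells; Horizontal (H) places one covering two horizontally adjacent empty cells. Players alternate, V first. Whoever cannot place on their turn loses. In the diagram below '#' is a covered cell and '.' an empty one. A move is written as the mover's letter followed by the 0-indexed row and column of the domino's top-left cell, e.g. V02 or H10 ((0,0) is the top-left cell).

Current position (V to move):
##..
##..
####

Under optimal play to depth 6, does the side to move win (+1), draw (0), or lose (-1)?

p1 V@[##../##../####]: V02[###./###./####]+1* V03[##.#/##.#/####]+1
p2 H@[###./###./####] terminal -1; root [##../##../####] d6

value(##../##../####, V) = +1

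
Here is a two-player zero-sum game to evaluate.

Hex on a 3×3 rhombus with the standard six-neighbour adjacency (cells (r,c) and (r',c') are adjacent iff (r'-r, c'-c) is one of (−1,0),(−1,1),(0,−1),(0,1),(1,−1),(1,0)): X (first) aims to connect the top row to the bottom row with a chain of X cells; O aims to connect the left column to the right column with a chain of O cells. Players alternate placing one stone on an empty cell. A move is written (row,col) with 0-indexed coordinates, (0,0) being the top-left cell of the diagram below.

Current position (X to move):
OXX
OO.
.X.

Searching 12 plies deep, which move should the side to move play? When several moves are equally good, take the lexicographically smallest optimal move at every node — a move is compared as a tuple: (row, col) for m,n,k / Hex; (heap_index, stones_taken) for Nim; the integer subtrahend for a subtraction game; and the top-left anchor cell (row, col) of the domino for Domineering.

X's best at [OXX/OO./.X.]: (1,2)

[OXX/OO./.X.] X move#1: (1,2):+1/OXX/OOX/.X.*, (2,0):-1/OXX/OO./XX., (2,2):-1/OXX/OO./.XX
[OXX/OOX/.X.] end (terminal -1, O#2); searched OXX/OO./.X. to 12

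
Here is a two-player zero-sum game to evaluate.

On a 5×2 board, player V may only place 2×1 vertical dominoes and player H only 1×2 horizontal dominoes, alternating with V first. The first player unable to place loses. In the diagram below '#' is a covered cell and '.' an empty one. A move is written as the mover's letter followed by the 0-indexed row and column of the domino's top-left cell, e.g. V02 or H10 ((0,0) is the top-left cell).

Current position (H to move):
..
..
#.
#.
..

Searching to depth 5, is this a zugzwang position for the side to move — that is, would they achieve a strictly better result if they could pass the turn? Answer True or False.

zugzwang(../../#./#./.., H) = False

p1 H@[../../#./#./..]: H00[##/../#./#./..]+1* H10[../##/#./#./..]+1 H40[../../#./#./##]-1
p2 V@[##/../#./#./..]: V11[##/.#/##/#./..]-1* V21[##/../##/##/..]-1 V31[##/../#./##/.#]-1
p3 H@[##/.#/##/#./..]: H40[##/.#/##/#./##]+1*
p4 V@[##/.#/##/#./##] terminal -1; root [../../#./#./..] d5
pass branch (V moves first from the same position):
  | p1 V@[../../#./#./..]: V00[#./#./#./#./..]+1* V01[.#/.#/#./#./..]+1 V11[../.#/##/#./..]+1 V21[../../##/##/..]-1 V31[../../#./##/.#]-1
  | p2 H@[#./#./#./#./..]: H40[#./#./#./#./##]-1*
  | p3 V@[#./#./#./#./##]: V01[##/##/#./#./##]+1* V11[#./##/##/#./##]+1 V21[#./#./##/##/##]+1
  | p4 H@[##/##/#./#./##] terminal -1; root [../../#./#./..] d5
H moving scores +1; H passing scores -1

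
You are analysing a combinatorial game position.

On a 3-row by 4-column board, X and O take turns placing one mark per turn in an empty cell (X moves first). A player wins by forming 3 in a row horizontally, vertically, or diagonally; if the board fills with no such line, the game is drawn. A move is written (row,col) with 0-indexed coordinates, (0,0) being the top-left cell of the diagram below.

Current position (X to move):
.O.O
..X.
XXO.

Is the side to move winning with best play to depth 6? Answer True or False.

X winning at [.O.O/..X./XXO.]: False

ply 1, X at .O.O/..X./XXO. | (0,0)=-1→XO.O/..X./XXO.; (0,2)=+0→.OXO/..X./XXO.*; (1,0)=-1→.O.O/X.X./XXO.; (1,1)=-1→.O.O/.XX./XXO.; (1,3)=-1→.O.O/..XX/XXO.; (2,3)=-1→.O.O/..X./XXOX
ply 2, O at .OXO/..X./XXO. | (0,0)=-1→OOXO/..X./XXO.; (1,0)=-1→.OXO/O.X./XXO.; (1,1)=+0→.OXO/.OX./XXO.*; (1,3)=-1→.OXO/..XO/XXO.; (2,3)=-1→.OXO/..X./XXOO
ply 3, X at .OXO/.OX./XXO. | (0,0)=+0→XOXO/.OX./XXO.*; (1,0)=-1→.OXO/XOX./XXO.; (1,3)=-1→.OXO/.OXX/XXO.; (2,3)=-1→.OXO/.OX./XXOX
ply 4, O at XOXO/.OX./XXO. | (1,0)=+0→XOXO/OOX./XXO.*; (1,3)=-1→XOXO/.OXO/XXO.; (2,3)=-1→XOXO/.OX./XXOO
ply 5, X at XOXO/OOX./XXO. | (1,3)=+0→XOXO/OOXX/XXO.*; (2,3)=+0→XOXO/OOX./XXOX
ply 6, O at XOXO/OOXX/XXO. | (2,3)=+0→XOXO/OOXX/XXOO*
ply 7: XOXO/OOXX/XXOO is terminal +0 (X); from .O.O/..X./XXO. depth 6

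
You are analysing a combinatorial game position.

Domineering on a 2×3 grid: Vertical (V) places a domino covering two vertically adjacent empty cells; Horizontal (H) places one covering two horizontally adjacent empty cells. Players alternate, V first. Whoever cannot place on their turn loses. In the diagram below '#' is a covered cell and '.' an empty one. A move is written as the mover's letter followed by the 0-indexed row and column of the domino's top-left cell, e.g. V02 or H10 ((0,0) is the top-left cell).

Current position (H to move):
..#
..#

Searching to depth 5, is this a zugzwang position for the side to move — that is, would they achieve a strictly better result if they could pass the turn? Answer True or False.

ply 1, H at ..#/..# | H00=+1→###/..#*; H10=+1→..#/###
ply 2: ###/..# is terminal -1 (V); from ..#/..# depth 5
if H skipped the turn, V would face:
~ ply 1, V at ..#/..# | V00=+1→#.#/#.#*; V01=+1→.##/.##
~ ply 2: #.#/#.# is terminal -1 (H); from ..#/..# depth 5
compare (H): move=+1 vs pass=-1

zugzwang(..#/..#, H) = False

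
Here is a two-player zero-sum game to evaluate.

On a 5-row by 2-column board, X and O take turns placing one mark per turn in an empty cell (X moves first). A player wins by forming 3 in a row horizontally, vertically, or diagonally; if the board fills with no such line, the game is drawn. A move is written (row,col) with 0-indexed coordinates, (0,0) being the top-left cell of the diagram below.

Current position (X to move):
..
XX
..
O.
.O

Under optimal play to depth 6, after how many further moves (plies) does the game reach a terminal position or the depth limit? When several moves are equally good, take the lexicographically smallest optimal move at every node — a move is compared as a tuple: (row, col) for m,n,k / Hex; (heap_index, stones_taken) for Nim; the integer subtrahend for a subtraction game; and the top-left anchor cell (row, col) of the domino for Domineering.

PV length from [../XX/../O./.O]: 5 plies

ply 1, X at ../XX/../O./.O | (0,0)=+0→X./XX/../O./.O; (0,1)=+0→.X/XX/../O./.O; (2,0)=+1→../XX/X./O./.O*; (2,1)=+1→../XX/.X/O./.O; (3,1)=+0→../XX/../OX/.O; (4,0)=+0→../XX/../O./XO
ply 2, O at ../XX/X./O./.O | (0,0)=-1→O./XX/X./O./.O*; (0,1)=-1→.O/XX/X./O./.O; (2,1)=-1→../XX/XO/O./.O; (3,1)=-1→../XX/X./OO/.O; (4,0)=-1→../XX/X./O./OO
ply 3, X at O./XX/X./O./.O | (0,1)=+0→OX/XX/X./O./.O; (2,1)=+1→O./XX/XX/O./.O*; (3,1)=+0→O./XX/X./OX/.O; (4,0)=+0→O./XX/X./O./XO
ply 4, O at O./XX/XX/O./.O | (0,1)=-1→OO/XX/XX/O./.O*; (3,1)=-1→O./XX/XX/OO/.O; (4,0)=-1→O./XX/XX/O./OO
ply 5, X at OO/XX/XX/O./.O | (3,1)=+1→OO/XX/XX/OX/.O*; (4,0)=+0→OO/XX/XX/O./XO
ply 6: OO/XX/XX/OX/.O is terminal -1 (O); from ../XX/../O./.O depth 6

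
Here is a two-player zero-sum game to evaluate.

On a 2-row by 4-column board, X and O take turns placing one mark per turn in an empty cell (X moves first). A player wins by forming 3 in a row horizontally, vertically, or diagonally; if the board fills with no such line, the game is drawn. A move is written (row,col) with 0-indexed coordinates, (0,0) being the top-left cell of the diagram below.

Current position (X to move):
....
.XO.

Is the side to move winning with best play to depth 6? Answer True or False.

X winning at [..../.XO.]: False

ply 1, X at ..../.XO. | (0,0)=+0→X.../.XO.*; (0,1)=+0→.X../.XO.; (0,2)=+0→..X./.XO.; (0,3)=+0→...X/.XO.; (1,0)=+0→..../XXO.; (1,3)=+0→..../.XOX
ply 2, O at X.../.XO. | (0,1)=+0→XO../.XO.*; (0,2)=+0→X.O./.XO.; (0,3)=+0→X..O/.XO.; (1,0)=+0→X.../OXO.; (1,3)=+0→X.../.XOO
ply 3, X at XO../.XO. | (0,2)=+0→XOX./.XO.*; (0,3)=+0→XO.X/.XO.; (1,0)=+0→XO../XXO.; (1,3)=+0→XO../.XOX
ply 4, O at XOX./.XO. | (0,3)=+0→XOXO/.XO.*; (1,0)=+0→XOX./OXO.; (1,3)=+0→XOX./.XOO
ply 5, X at XOXO/.XO. | (1,0)=+0→XOXO/XXO.*; (1,3)=+0→XOXO/.XOX
ply 6, O at XOXO/XXO. | (1,3)=+0→XOXO/XXOO*
ply 7: XOXO/XXOO is terminal +0 (X); from ..../.XO. depth 6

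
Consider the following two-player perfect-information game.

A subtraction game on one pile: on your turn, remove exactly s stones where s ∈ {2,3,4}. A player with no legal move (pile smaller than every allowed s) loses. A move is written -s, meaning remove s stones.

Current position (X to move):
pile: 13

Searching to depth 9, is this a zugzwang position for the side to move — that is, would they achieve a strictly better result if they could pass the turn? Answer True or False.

[13] X move#1: -2:-1/11*, -3:-1/10, -4:-1/9
[11] O move#2: -2:-1/9, -3:-1/8, -4:+1/7*
[7] X move#3: -2:-1/5*, -3:-1/4, -4:-1/3
[5] O move#4: -2:-1/3, -3:-1/2, -4:+1/1*
[1] end (terminal -1, X#5); searched 13 to 9
suppose X passes — search the same position with O to move:
pass> [13] O move#1: -2:-1/11*, -3:-1/10, -4:-1/9
pass> [11] X move#2: -2:-1/9, -3:-1/8, -4:+1/7*
pass> [7] O move#3: -2:-1/5*, -3:-1/4, -4:-1/3
pass> [5] X move#4: -2:-1/3, -3:-1/2, -4:+1/1*
pass> [1] end (terminal -1, O#5); searched 13 to 9
for X: play -1, pass +1

zugzwang(13, X) = True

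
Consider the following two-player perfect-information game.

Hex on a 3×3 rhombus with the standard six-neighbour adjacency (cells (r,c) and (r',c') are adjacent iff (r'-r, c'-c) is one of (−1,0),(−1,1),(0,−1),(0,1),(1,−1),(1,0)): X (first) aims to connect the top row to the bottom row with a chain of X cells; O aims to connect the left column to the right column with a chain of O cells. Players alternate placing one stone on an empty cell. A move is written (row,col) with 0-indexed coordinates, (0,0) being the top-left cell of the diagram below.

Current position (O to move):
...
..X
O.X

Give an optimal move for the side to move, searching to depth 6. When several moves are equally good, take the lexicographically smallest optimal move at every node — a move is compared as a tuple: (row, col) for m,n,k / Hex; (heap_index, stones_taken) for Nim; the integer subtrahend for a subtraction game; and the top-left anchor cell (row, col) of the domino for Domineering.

O's best at [.../..X/O.X]: (0,2)

ply 1, O at .../..X/O.X | (0,0)=-1→O../..X/O.X; (0,1)=-1→.O./..X/O.X; (0,2)=+1→..O/..X/O.X*; (1,0)=-1→.../O.X/O.X; (1,1)=-1→.../.OX/O.X; (2,1)=-1→.../..X/OOX
ply 2, X at ..O/..X/O.X | (0,0)=-1→X.O/..X/O.X*; (0,1)=-1→.XO/..X/O.X; (1,0)=-1→..O/X.X/O.X; (1,1)=-1→..O/.XX/O.X; (2,1)=-1→..O/..X/OXX
ply 3, O at X.O/..X/O.X | (0,1)=+1→XOO/..X/O.X*; (1,0)=+1→X.O/O.X/O.X; (1,1)=+1→X.O/.OX/O.X; (2,1)=-1→X.O/..X/OOX
ply 4, X at XOO/..X/O.X | (1,0)=-1→XOO/X.X/O.X*; (1,1)=-1→XOO/.XX/O.X; (2,1)=-1→XOO/..X/OXX
ply 5, O at XOO/X.X/O.X | (1,1)=+1→XOO/XOX/O.X*; (2,1)=-1→XOO/X.X/OOX
ply 6: XOO/XOX/O.X is terminal -1 (X); from .../..X/O.X depth 6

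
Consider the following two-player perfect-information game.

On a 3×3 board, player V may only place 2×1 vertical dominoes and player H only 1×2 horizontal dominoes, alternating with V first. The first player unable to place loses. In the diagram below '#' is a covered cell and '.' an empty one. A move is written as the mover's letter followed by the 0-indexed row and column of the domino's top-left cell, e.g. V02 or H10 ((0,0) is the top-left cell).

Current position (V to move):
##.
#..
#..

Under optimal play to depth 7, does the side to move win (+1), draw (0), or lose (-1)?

p1 V@[##./#../#..]: V02[###/#.#/#..]-1 V11[##./##./##.]+1* V12[##./#.#/#.#]+1
p2 H@[##./##./##.] terminal -1; root [##./#../#..] d7

value(##./#../#.., V) = +1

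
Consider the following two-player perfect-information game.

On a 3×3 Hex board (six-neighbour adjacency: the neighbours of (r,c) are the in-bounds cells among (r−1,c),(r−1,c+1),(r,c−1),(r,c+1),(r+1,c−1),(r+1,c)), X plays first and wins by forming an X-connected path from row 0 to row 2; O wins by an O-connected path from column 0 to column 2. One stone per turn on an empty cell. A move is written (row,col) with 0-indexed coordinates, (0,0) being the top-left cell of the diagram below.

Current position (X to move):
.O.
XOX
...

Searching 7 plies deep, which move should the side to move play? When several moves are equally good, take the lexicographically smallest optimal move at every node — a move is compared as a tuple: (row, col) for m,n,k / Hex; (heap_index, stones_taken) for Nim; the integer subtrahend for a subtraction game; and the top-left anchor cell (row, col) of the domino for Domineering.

X's best at [.O./XOX/...]: (0,0)

ply 1, X at .O./XOX/... | (0,0)=+1→XO./XOX/...*; (0,2)=+1→.OX/XOX/...; (2,0)=+1→.O./XOX/X..; (2,1)=-1→.O./XOX/.X.; (2,2)=-1→.O./XOX/..X
ply 2, O at XO./XOX/... | (0,2)=-1→XOO/XOX/...*; (2,0)=-1→XO./XOX/O..; (2,1)=-1→XO./XOX/.O.; (2,2)=-1→XO./XOX/..O
ply 3, X at XOO/XOX/... | (2,0)=+1→XOO/XOX/X..*; (2,1)=-1→XOO/XOX/.X.; (2,2)=-1→XOO/XOX/..X
ply 4: XOO/XOX/X.. is terminal -1 (O); from .O./XOX/... depth 7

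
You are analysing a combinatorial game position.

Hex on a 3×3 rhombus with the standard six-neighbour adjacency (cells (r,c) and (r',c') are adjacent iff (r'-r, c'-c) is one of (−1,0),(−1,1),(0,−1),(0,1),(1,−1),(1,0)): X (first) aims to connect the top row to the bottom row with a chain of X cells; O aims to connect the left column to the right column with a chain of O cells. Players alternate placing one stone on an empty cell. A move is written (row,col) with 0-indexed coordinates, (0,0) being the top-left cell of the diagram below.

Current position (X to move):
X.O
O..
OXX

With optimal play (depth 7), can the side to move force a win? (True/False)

ply 1, X at X.O/O../OXX | (0,1)=-1→XXO/O../OXX*; (1,1)=-1→X.O/OX./OXX; (1,2)=-1→X.O/O.X/OXX
ply 2, O at XXO/O../OXX | (1,1)=+1→XXO/OO./OXX*; (1,2)=-1→XXO/O.O/OXX
ply 3: XXO/OO./OXX is terminal -1 (X); from X.O/O../OXX depth 7

X winning at [X.O/O../OXX]: False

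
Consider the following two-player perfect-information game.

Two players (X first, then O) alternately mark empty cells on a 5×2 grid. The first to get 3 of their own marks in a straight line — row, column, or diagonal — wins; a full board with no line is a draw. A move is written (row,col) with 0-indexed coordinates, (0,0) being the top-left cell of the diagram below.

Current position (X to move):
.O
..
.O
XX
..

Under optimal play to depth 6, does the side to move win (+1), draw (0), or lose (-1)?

p1 X@[.O/../.O/XX/..]: (0,0)[XO/../.O/XX/..]-1 (1,0)[.O/X./.O/XX/..]-1 (1,1)[.O/.X/.O/XX/..]+0* (2,0)[.O/../XO/XX/..]-1 (4,0)[.O/../.O/XX/X.]-1 (4,1)[.O/../.O/XX/.X]-1
p2 O@[.O/.X/.O/XX/..]: (0,0)[OO/.X/.O/XX/..]-1 (1,0)[.O/OX/.O/XX/..]+0* (2,0)[.O/.X/OO/XX/..]+0 (4,0)[.O/.X/.O/XX/O.]+0 (4,1)[.O/.X/.O/XX/.O]-1
p3 X@[.O/OX/.O/XX/..]: (0,0)[XO/OX/.O/XX/..]+0* (2,0)[.O/OX/XO/XX/..]+0 (4,0)[.O/OX/.O/XX/X.]+0 (4,1)[.O/OX/.O/XX/.X]+0
p4 O@[XO/OX/.O/XX/..]: (2,0)[XO/OX/OO/XX/..]+0* (4,0)[XO/OX/.O/XX/O.]+0 (4,1)[XO/OX/.O/XX/.O]+0
p5 X@[XO/OX/OO/XX/..]: (4,0)[XO/OX/OO/XX/X.]+0* (4,1)[XO/OX/OO/XX/.X]+0
p6 O@[XO/OX/OO/XX/X.]: (4,1)[XO/OX/OO/XX/XO]+0*
p7 X@[XO/OX/OO/XX/XO] terminal +0; root [.O/../.O/XX/..] d6

value(.O/../.O/XX/.., X) = 0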